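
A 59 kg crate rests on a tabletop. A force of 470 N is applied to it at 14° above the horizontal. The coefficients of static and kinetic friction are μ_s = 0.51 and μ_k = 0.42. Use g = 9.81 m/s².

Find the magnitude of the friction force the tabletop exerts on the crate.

Vertical equilibrium gives N = m g − P sin α = 465.1 N.
Horizontally, friction must balance P cos α = 456 N.
μ_s N = 0.51 × 465.1 = 237.2 N.
456 > 237.2 N → the crate slides; f = μ_k N = 0.42×465.1 = 195 N.

f ≈ 195 N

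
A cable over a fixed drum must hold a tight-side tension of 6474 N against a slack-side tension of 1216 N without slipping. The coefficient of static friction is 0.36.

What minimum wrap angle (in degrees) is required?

β_min ≈ 266°

T₂/T₁ = e^{μβ} → β = ln(T₂/T₁)/μ.
β = ln(6474/1216)/0.36 = 1.672/0.36 = 4.645 rad.
In degrees: β = 4.645 × 180/π = 266°.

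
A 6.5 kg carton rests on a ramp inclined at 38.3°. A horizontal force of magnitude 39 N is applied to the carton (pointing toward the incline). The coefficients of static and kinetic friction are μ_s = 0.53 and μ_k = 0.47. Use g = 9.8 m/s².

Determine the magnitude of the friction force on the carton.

f ≈ 8.87 N (up the incline)

Resolve perpendicular to the incline: N = m g cos θ + P sin θ = 6.5×9.8×cos 38.3° + 39×sin 38.3° = 74.16 N.
Parallel to the incline: P cos θ − m g sin θ = 30.61 − 39.48 = -8.874 N; the friction needed to balance this is 8.874 N acting up the slope.
Maximum static friction: μ_s N = 0.53 × 74.16 = 39.31 N.
|f_req| = 8.874 ≤ 39.31 N → the carton is in equilibrium; friction equals the required value.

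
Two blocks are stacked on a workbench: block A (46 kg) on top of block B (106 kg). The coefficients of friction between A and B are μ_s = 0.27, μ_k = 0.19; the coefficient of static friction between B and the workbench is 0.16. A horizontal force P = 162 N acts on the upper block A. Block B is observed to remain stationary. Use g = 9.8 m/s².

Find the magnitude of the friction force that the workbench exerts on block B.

f ≈ 85.7 N

Between the blocks, N₁ = m_A g = 450.8 N.
So the A–B interface can sustain at most μ_s N₁ = 121.7 N of static friction.
P = 162 N exceeds that limit, so A slips over B and the interface friction becomes kinetic: f₁ = μ_k N₁ = 0.19×450.8 = 85.7 N.
B experiences an equal 85.7 N forward from A (third law). B is in equilibrium, so the floor supplies f₂ = 85.7 N of static friction (limit μ_s(m_A+m_B)g = 238.3 N, not exceeded).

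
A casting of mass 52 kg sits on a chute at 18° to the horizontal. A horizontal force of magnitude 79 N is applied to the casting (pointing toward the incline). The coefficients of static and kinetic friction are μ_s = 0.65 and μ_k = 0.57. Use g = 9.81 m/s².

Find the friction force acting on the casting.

Resolve perpendicular to the incline: N = m g cos θ + P sin θ = 52×9.81×cos 18° + 79×sin 18° = 509.6 N.
Along the incline, the net driving force (taking up-slope positive) is P cos θ − m g sin θ = 75.13 − 157.6 = -82.5 N, so equilibrium requires friction f = 82.5 N (up-slope).
Maximum static friction: μ_s N = 0.65 × 509.6 = 331.2 N.
|f_req| = 82.5 ≤ 331.2 N → the casting is in equilibrium; friction equals the required value.

f ≈ 82.5 N (up the incline)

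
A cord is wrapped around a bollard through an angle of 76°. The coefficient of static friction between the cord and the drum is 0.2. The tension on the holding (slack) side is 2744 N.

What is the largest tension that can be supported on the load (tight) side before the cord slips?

T_max ≈ 3580 N

At impending slip the capstan equation gives T₂/T₁ = e^{μβ} with β in radians.
β = 76° × π/180 = 1.326 rad.
e^{μβ} = e^{0.2×1.326} = 1.304.
T₂ = T₁ · e^{μβ} = 2744 × 1.304 = 3580 N.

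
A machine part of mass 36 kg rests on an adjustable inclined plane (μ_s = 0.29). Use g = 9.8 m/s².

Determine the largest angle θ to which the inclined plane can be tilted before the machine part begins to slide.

At the slip threshold, m g sin θ = μ_s · m g cos θ, so tan θ = μ_s.
θ_max = arctan(0.29) = 16.2°.

θ_max ≈ 16.2°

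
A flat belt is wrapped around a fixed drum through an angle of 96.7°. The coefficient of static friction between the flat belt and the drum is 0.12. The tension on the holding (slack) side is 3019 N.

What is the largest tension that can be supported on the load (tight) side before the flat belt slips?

T_max ≈ 3700 N

At impending slip the capstan equation gives T₂/T₁ = e^{μβ} with β in radians.
β = 96.7° × π/180 = 1.688 rad.
e^{μβ} = e^{0.12×1.688} = 1.224.
T₂ = T₁ · e^{μβ} = 3019 × 1.224 = 3700 N.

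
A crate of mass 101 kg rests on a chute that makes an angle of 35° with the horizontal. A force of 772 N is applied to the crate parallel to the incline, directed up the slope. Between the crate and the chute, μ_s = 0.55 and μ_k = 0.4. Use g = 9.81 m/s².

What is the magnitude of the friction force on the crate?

Perpendicular to the surface, N = m g cos θ = 101·9.81·cos 35° = 811.6 N.
Parallel to the incline, ΣF = 0 gives f = m g sin θ − P = 568.3 − 772 = -203.7 N (up-slope positive).
Maximum static friction available: μ_s N = 0.55 × 811.6 = 446.4 N.
Since |-203.7| ≤ 446.4 N, the crate remains in static equilibrium and friction takes exactly the required value.

f ≈ 204 N (down the incline)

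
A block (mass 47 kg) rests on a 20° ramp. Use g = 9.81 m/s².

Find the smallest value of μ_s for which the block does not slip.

At the slip threshold m g sin θ = μ_s m g cos θ, so μ_s,min = tan θ.
μ_s,min = tan 20° = 0.364.

μ_s,min ≈ 0.364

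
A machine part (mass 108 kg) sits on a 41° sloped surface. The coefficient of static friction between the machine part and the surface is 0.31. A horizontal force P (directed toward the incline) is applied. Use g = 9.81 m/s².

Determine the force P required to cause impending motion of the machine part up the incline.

At impending motion up the slope, friction acts down-slope at its limit: f = μ_s N.
Perpendicular to the incline: N = m g cos θ + P sin θ.
Along the incline: P cos θ = m g sin θ + μ_s N = m g sin θ + μ_s (m g cos θ + P sin θ).
Solving, P (cos θ − μ_s sin θ) = m g (sin θ + μ_s cos θ), so P = 108×9.81×(sin 41° + 0.31 cos 41°)/(cos 41° − 0.31 sin 41°) = 1060×0.89/0.5513 = 1710 N.

P ≈ 1710 N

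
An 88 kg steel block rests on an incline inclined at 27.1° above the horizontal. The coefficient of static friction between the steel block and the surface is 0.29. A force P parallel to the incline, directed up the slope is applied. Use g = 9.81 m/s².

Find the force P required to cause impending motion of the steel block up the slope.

P ≈ 616 N

At impending motion up the slope, friction acts down-slope at its limit: f = μ_s N.
P is parallel to the surface, so N = m g cos θ = 769 N.
Along the incline: P = m g sin θ + μ_s N = 393 + 0.29×769 = 616 N.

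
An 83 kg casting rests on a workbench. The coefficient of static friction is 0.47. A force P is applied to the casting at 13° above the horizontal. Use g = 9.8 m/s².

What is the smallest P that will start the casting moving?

N = m g − P sin α (the pull lifts the casting).
At impending slip, P cos α = μ_s N = μ_s (m g − P sin α).
Solving: P (cos α + μ_s sin α) = μ_s m g → P = 0.47×813/(cos 13° + 0.47 sin 13°) = 382/1.08 = 354 N.

P ≈ 354 N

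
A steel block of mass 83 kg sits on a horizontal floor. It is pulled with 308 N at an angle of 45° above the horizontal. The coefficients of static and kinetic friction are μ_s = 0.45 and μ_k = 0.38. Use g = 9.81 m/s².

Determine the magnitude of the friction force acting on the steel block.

N = m g − P sin α = 814.2 − 308×sin 45° = 596.4 N.
For equilibrium, f = P cos α = 308×cos 45° = 217.8 N.
The static-friction limit is μ_s N = 268.4 N.
217.8 ≤ 268.4 N → static; friction equals the required 218 N.

f ≈ 218 N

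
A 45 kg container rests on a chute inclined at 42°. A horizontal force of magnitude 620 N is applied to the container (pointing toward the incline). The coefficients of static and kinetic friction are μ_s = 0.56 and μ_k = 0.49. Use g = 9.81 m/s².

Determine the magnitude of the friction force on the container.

f ≈ 165 N (down the incline)

The horizontal push has a component P sin θ into the surface, so N = m g cos θ + P sin θ = 328.1 + 414.9 = 742.9 N.
Along the incline, the net driving force (taking up-slope positive) is P cos θ − m g sin θ = 460.7 − 295.4 = 165.4 N, so equilibrium requires friction f = -165.4 N (down-slope).
Maximum static friction: μ_s N = 0.56 × 742.9 = 416 N.
|f_req| = 165.4 ≤ 416 N → the container is in equilibrium; friction equals the required value.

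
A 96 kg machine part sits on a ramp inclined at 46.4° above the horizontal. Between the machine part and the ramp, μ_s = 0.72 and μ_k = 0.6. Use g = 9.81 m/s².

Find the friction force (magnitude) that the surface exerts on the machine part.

The normal reaction is N = m g cos θ = 649.5 N.
For equilibrium along the incline, friction must balance the weight component: f = m g sin θ = 682 N up the slope.
The static-friction ceiling is μ_s N = 0.72 × 649.5 = 467.6 N.
Since |682| > 467.6 N, static friction cannot hold it; the machine part slides down the incline and kinetic friction applies: f = μ_k N = 0.6 × 649.5 = 390 N.

f ≈ 390 N (up the incline)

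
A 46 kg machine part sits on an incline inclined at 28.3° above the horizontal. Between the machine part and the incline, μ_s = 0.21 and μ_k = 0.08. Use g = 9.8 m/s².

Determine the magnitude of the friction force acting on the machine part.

f ≈ 31.8 N (up the incline)

Perpendicular to the surface, N = m g cos θ = 46·9.8·cos 28.3° = 396.9 N.
Along the slope the weight component is m g sin θ = 213.7 N; friction must supply exactly this, acting up-slope.
The static-friction ceiling is μ_s N = 0.21 × 396.9 = 83.35 N.
Since |213.7| > 83.35 N, static friction cannot hold it; the machine part slides down the incline and kinetic friction applies: f = μ_k N = 0.08 × 396.9 = 31.8 N.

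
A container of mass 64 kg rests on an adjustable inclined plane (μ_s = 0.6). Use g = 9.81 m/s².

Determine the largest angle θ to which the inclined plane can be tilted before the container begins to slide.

At the slip threshold, m g sin θ = μ_s · m g cos θ, so tan θ = μ_s.
θ_max = arctan(0.6) = 31°.

θ_max ≈ 31°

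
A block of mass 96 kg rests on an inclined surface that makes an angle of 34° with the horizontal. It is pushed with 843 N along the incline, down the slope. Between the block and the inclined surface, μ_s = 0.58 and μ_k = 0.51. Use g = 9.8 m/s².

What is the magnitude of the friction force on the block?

Normal force: N = m g cos θ = 96 × 9.8 × cos 34° = 780 N.
Parallel to the incline, ΣF = 0 gives f = m g sin θ + P = 526.1 + 843 = 1369 N (up-slope positive).
Static friction can supply at most μ_s N = 452.4 N.
|1369| exceeds 452.4 N, so the block slips down-slope; friction is kinetic, f = μ_k N = 0.51×780 = 398 N.

f ≈ 398 N (up the incline)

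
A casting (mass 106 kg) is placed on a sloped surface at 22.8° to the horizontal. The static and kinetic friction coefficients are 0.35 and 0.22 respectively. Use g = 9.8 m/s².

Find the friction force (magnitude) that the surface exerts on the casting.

f ≈ 211 N (up the incline)

Perpendicular to the surface, N = m g cos θ = 106·9.8·cos 22.8° = 957.6 N.
For equilibrium along the incline, friction must balance the weight component: f = m g sin θ = 402.6 N up the slope.
Static friction can supply at most μ_s N = 335.2 N.
|402.6| exceeds 335.2 N, so the casting slips down-slope; friction is kinetic, f = μ_k N = 0.22×957.6 = 211 N.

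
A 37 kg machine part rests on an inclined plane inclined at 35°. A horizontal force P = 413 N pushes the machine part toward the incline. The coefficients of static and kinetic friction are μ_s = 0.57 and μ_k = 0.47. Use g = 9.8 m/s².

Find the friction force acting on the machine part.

f ≈ 130 N (down the incline)

Resolve perpendicular to the incline: N = m g cos θ + P sin θ = 37×9.8×cos 35° + 413×sin 35° = 533.9 N.
Parallel to the incline: P cos θ − m g sin θ = 338.3 − 208 = 130.3 N; the friction needed to balance this is 130.3 N acting down the slope.
The limit of static friction is μ_s N = 304.3 N.
Since 130.3 N is within the 304.3 N limit, the machine part stays put and friction is exactly 130 N.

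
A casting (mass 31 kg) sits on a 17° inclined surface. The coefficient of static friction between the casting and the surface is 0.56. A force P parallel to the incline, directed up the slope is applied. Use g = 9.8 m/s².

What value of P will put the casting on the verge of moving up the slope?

At impending motion up the slope, friction acts down-slope at its limit: f = μ_s N.
P is parallel to the surface, so N = m g cos θ = 291 N.
Along the incline: P = m g sin θ + μ_s N = 88.8 + 0.56×291 = 252 N.

P ≈ 252 N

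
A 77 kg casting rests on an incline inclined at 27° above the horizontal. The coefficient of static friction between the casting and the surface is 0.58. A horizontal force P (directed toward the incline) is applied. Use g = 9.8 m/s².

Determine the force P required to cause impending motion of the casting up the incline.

At impending motion up the slope, friction acts down-slope at its limit: f = μ_s N.
Perpendicular to the incline: N = m g cos θ + P sin θ.
Along the incline: P cos θ = m g sin θ + μ_s N = m g sin θ + μ_s (m g cos θ + P sin θ).
Solving, P (cos θ − μ_s sin θ) = m g (sin θ + μ_s cos θ), so P = 77×9.8×(sin 27° + 0.58 cos 27°)/(cos 27° − 0.58 sin 27°) = 755×0.9708/0.6277 = 1170 N.

P ≈ 1170 N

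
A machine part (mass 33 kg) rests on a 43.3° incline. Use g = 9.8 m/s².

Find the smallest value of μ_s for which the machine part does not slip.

At the slip threshold m g sin θ = μ_s m g cos θ, so μ_s,min = tan θ.
μ_s,min = tan 43.3° = 0.942.

μ_s,min ≈ 0.942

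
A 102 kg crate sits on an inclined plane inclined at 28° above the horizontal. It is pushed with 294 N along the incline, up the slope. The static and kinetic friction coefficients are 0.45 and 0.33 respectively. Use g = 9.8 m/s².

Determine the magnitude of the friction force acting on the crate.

Perpendicular to the surface, N = m g cos θ = 102·9.8·cos 28° = 882.6 N.
Parallel to the incline, ΣF = 0 gives f = m g sin θ − P = 469.3 − 294 = 175.3 N (up-slope positive).
Maximum static friction available: μ_s N = 0.45 × 882.6 = 397.2 N.
Since |175.3| ≤ 397.2 N, no slip — friction simply equals what equilibrium demands.

f ≈ 175 N (up the incline)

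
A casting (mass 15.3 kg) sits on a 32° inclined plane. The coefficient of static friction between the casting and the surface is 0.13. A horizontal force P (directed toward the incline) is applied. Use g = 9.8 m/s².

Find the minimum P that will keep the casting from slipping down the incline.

P_min ≈ 68.6 N

The casting tends to slide down (tan θ > μ_s), so at the point of impending slip friction acts up-slope at its limit: f = μ_s N.
Perpendicular to the incline: N = m g cos θ + P sin θ.
Along the incline: P cos θ + μ_s N = m g sin θ, i.e. P cos θ + μ_s (m g cos θ + P sin θ) = m g sin θ.
Solving, P (cos θ + μ_s sin θ) = m g (sin θ − μ_s cos θ), so P = 150×0.4197/0.9169 = 68.6 N.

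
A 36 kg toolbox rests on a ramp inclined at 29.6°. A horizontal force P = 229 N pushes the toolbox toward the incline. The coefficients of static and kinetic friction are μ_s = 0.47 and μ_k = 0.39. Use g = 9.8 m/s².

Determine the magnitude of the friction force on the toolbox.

The horizontal push has a component P sin θ into the surface, so N = m g cos θ + P sin θ = 306.8 + 113.1 = 419.9 N.
Parallel to the incline: P cos θ − m g sin θ = 199.1 − 174.3 = 24.85 N; the friction needed to balance this is 24.85 N acting down the slope.
The limit of static friction is μ_s N = 197.3 N.
|f_req| = 24.85 ≤ 197.3 N → the toolbox is in equilibrium; friction equals the required value.

f ≈ 24.9 N (down the incline)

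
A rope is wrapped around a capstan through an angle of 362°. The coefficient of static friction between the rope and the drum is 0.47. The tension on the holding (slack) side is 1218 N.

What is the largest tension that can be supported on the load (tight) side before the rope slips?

T_max ≈ 23700 N

At impending slip the capstan equation gives T₂/T₁ = e^{μβ} with β in radians.
β = 362° × π/180 = 6.318 rad.
e^{μβ} = e^{0.47×6.318} = 19.48.
T₂ = T₁ · e^{μβ} = 1218 × 19.48 = 23700 N.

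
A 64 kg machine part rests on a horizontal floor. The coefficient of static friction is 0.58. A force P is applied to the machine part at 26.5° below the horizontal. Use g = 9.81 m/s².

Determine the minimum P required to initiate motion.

N = m g + P sin α (the push presses the machine part into the horizontal floor).
At impending slip, P cos α = μ_s N = μ_s (m g + P sin α).
Solving: P (cos α − μ_s sin α) = μ_s m g → P = 0.58×628/(cos 26.5° − 0.58 sin 26.5°) = 364/0.6361 = 572 N.

P ≈ 572 N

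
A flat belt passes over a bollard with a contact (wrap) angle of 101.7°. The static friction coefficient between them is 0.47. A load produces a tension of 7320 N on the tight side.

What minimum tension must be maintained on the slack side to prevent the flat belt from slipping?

T_min ≈ 3180 N

Capstan equation at impending slip: T_tight/T_slack = e^{μβ}.
β = 101.7° = 1.775 rad; e^{μβ} = e^{0.47×1.775} = 2.303.
T_slack = T_tight / e^{μβ} = 7320 / 2.303 = 3180 N.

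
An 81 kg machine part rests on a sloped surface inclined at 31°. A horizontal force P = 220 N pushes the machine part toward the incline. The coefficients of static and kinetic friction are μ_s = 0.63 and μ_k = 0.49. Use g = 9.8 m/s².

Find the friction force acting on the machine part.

f ≈ 220 N (up the incline)

The horizontal push has a component P sin θ into the surface, so N = m g cos θ + P sin θ = 680.4 + 113.3 = 793.7 N.
Parallel to the incline: P cos θ − m g sin θ = 188.6 − 408.8 = -220.3 N; the friction needed to balance this is 220.3 N acting up the slope.
Maximum static friction: μ_s N = 0.63 × 793.7 = 500 N.
|f_req| = 220.3 ≤ 500 N → the machine part is in equilibrium; friction equals the required value.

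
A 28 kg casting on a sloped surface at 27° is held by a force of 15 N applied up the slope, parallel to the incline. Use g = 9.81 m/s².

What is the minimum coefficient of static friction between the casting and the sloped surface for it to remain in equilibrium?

N = m g cos θ = 244.7 N.
Friction must make up the shortfall along the incline: f = m g sin θ − P = 124.7 − 15 = 109.7 N.
At the threshold f = μ_s N, so μ_s,min = 109.7/244.7 = 0.448.

μ_s,min ≈ 0.448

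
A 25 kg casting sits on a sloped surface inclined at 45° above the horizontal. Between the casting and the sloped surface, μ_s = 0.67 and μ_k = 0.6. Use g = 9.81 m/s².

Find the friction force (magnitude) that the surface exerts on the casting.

f ≈ 104 N (up the incline)

The normal reaction is N = m g cos θ = 173.4 N.
For equilibrium along the incline, friction must balance the weight component: f = m g sin θ = 173.4 N up the slope.
The static-friction ceiling is μ_s N = 0.67 × 173.4 = 116.2 N.
Since |173.4| > 116.2 N, static friction cannot hold it; the casting slides down the incline and kinetic friction applies: f = μ_k N = 0.6 × 173.4 = 104 N.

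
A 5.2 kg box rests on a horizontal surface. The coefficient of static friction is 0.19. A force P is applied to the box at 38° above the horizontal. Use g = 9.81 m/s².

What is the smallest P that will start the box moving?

N = m g − P sin α (the pull lifts the box).
At impending slip, P cos α = μ_s N = μ_s (m g − P sin α).
Solving: P (cos α + μ_s sin α) = μ_s m g → P = 0.19×51/(cos 38° + 0.19 sin 38°) = 9.69/0.905 = 10.7 N.

P ≈ 10.7 N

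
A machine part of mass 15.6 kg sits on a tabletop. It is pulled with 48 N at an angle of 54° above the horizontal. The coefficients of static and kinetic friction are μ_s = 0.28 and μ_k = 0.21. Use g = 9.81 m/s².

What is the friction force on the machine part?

f ≈ 28.2 N

Vertical equilibrium gives N = m g − P sin α = 114.2 N.
The horizontal driving force is P cos α = 28.21 N, so equilibrium needs friction f = 28.21 N.
The static-friction limit is μ_s N = 31.98 N.
28.21 ≤ 31.98 N → static; friction equals the required 28.2 N.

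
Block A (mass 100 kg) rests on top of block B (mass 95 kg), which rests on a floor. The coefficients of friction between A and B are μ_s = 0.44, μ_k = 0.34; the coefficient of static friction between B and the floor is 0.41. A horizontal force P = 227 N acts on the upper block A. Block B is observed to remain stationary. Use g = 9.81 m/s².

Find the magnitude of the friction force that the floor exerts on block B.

f ≈ 227 N

Normal force at the A–B interface: N₁ = m_A g = 981 N.
So the A–B interface can sustain at most μ_s N₁ = 431.6 N of static friction.
Since P = 227 N ≤ 431.6 N, A does not slip on B; friction on A equals P = 227 N.
By Newton's third law B feels 227 N forward from A. With B stationary, the floor's static friction on B balances it: f₂ = 227 N (well within μ_s(m_A+m_B)g = 784.3 N).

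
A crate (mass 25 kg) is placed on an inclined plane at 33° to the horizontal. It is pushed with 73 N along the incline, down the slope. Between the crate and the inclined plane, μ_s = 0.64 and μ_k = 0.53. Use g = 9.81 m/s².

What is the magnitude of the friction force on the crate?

f ≈ 109 N (up the incline)

Normal force: N = m g cos θ = 25 × 9.81 × cos 33° = 205.7 N.
Parallel to the incline, ΣF = 0 gives f = m g sin θ + P = 133.6 + 73 = 206.6 N (up-slope positive).
Maximum static friction available: μ_s N = 0.64 × 205.7 = 131.6 N.
Since |206.6| > 131.6 N, static friction cannot hold it; the crate slides down the incline and kinetic friction applies: f = μ_k N = 0.53 × 205.7 = 109 N.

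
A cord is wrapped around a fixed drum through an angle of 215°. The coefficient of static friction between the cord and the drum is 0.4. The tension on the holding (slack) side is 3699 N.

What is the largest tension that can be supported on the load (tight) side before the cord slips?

At impending slip the capstan equation gives T₂/T₁ = e^{μβ} with β in radians.
β = 215° × π/180 = 3.752 rad.
e^{μβ} = e^{0.4×3.752} = 4.486.
T₂ = T₁ · e^{μβ} = 3699 × 4.486 = 16600 N.

T_max ≈ 16600 N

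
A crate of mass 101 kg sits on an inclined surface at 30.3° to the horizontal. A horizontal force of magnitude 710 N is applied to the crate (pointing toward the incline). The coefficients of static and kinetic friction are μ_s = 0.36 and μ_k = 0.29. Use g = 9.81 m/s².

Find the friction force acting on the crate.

f ≈ 113 N (down the incline)

Resolve perpendicular to the incline: N = m g cos θ + P sin θ = 101×9.81×cos 30.3° + 710×sin 30.3° = 1214 N.
Parallel to the incline: P cos θ − m g sin θ = 613 − 499.9 = 113.1 N; the friction needed to balance this is 113.1 N acting down the slope.
The limit of static friction is μ_s N = 436.9 N.
|f_req| = 113.1 ≤ 436.9 N → the crate is in equilibrium; friction equals the required value.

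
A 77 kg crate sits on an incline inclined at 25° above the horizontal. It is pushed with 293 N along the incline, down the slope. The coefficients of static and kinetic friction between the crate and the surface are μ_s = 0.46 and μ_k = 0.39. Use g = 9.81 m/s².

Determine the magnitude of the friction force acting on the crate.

f ≈ 267 N (up the incline)

Normal force: N = m g cos θ = 77 × 9.81 × cos 25° = 684.6 N.
Parallel to the incline, ΣF = 0 gives f = m g sin θ + P = 319.2 + 293 = 612.2 N (up-slope positive).
Static friction can supply at most μ_s N = 314.9 N.
Since |612.2| > 314.9 N, static friction cannot hold it; the crate slides down the incline and kinetic friction applies: f = μ_k N = 0.39 × 684.6 = 267 N.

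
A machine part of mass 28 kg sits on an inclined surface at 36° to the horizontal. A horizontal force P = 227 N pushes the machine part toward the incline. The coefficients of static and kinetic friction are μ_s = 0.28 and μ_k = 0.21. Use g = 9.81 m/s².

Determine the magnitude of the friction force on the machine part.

Normal direction: N = m g cos θ + P sin θ = 355.6 N.
Along the incline, the net driving force (taking up-slope positive) is P cos θ − m g sin θ = 183.6 − 161.5 = 22.19 N, so equilibrium requires friction f = -22.19 N (down-slope).
Maximum static friction: μ_s N = 0.28 × 355.6 = 99.58 N.
Since 22.19 N is within the 99.58 N limit, the machine part stays put and friction is exactly 22.2 N.

f ≈ 22.2 N (down the incline)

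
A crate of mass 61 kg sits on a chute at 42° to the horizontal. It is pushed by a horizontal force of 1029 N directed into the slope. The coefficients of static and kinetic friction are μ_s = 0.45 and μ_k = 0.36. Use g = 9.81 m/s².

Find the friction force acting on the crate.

f ≈ 364 N (down the incline)

Normal direction: N = m g cos θ + P sin θ = 1133 N.
Along the incline, the net driving force (taking up-slope positive) is P cos θ − m g sin θ = 764.7 − 400.4 = 364.3 N, so equilibrium requires friction f = -364.3 N (down-slope).
The limit of static friction is μ_s N = 510 N.
|f_req| = 364.3 ≤ 510 N → the crate is in equilibrium; friction equals the required value.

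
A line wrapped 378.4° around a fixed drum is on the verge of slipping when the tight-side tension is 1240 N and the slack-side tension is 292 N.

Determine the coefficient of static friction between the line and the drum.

T₂/T₁ = e^{μβ} → μ = ln(T₂/T₁)/β.
β = 378.4° = 6.604 rad.
μ = ln(1240/292)/6.604 = ln(4.247)/6.604 = 0.219.

μ ≈ 0.219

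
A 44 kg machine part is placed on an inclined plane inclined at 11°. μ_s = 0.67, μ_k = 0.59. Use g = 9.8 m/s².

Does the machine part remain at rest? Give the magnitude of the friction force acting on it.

f ≈ 82.3 N

N = m g cos θ = 423 N.
Down-slope weight component: m g sin θ = 82.3 N.
μ_s N = 284 N.
82.3 ≤ 284 N, so it stays put; friction = 82.3 N.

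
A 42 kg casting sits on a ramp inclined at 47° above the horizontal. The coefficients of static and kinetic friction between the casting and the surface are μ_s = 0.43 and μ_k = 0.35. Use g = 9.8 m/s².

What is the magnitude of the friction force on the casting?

Perpendicular to the surface, N = m g cos θ = 42·9.8·cos 47° = 280.7 N.
Along the slope the weight component is m g sin θ = 301 N; friction must supply exactly this, acting up-slope.
Maximum static friction available: μ_s N = 0.43 × 280.7 = 120.7 N.
|301| exceeds 120.7 N, so the casting slips down-slope; friction is kinetic, f = μ_k N = 0.35×280.7 = 98.2 N.

f ≈ 98.2 N (up the incline)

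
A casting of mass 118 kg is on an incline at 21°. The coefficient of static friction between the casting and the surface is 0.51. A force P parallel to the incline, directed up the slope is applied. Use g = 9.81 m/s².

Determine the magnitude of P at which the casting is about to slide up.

At impending motion up the slope, friction acts down-slope at its limit: f = μ_s N.
P is parallel to the surface, so N = m g cos θ = 1080 N.
Along the incline: P = m g sin θ + μ_s N = 415 + 0.51×1080 = 966 N.

P ≈ 966 N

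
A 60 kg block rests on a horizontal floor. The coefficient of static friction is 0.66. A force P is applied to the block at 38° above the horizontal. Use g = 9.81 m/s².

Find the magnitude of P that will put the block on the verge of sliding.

N = m g − P sin α (the pull lifts the block).
At impending slip, P cos α = μ_s N = μ_s (m g − P sin α).
Solving: P (cos α + μ_s sin α) = μ_s m g → P = 0.66×589/(cos 38° + 0.66 sin 38°) = 388/1.194 = 325 N.

P ≈ 325 N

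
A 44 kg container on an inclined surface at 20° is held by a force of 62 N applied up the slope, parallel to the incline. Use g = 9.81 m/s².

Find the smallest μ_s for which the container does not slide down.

μ_s,min ≈ 0.211

N = m g cos θ = 405.6 N.
Friction must make up the shortfall along the incline: f = m g sin θ − P = 147.6 − 62 = 85.63 N.
At the threshold f = μ_s N, so μ_s,min = 85.63/405.6 = 0.211.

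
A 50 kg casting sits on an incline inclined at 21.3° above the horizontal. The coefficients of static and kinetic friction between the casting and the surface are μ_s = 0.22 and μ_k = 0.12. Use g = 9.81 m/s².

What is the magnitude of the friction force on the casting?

Normal force: N = m g cos θ = 50 × 9.81 × cos 21.3° = 457 N.
Along the slope the weight component is m g sin θ = 178.2 N; friction must supply exactly this, acting up-slope.
The static-friction ceiling is μ_s N = 0.22 × 457 = 100.5 N.
|178.2| exceeds 100.5 N, so the casting slips down-slope; friction is kinetic, f = μ_k N = 0.12×457 = 54.8 N.

f ≈ 54.8 N (up the incline)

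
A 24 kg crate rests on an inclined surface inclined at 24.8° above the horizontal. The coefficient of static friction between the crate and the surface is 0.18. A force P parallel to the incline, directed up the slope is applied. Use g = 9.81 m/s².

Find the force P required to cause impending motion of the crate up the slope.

P ≈ 137 N

At impending motion up the slope, friction acts down-slope at its limit: f = μ_s N.
P is parallel to the surface, so N = m g cos θ = 214 N.
Along the incline: P = m g sin θ + μ_s N = 98.8 + 0.18×214 = 137 N.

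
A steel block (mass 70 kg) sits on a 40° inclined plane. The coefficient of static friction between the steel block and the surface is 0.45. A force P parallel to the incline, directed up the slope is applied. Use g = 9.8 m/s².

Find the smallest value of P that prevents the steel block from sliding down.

P_min ≈ 204 N

The steel block tends to slide down (tan θ > μ_s), so at the point of impending slip friction acts up-slope at its limit: f = μ_s N.
P is parallel to the surface, so N = m g cos θ = 526 N.
Along the incline: P + μ_s N = m g sin θ, so P = 441 − 0.45×526 = 204 N.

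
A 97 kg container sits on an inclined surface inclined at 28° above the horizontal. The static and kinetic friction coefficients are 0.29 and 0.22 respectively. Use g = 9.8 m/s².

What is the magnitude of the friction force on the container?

f ≈ 185 N (up the incline)

Perpendicular to the surface, N = m g cos θ = 97·9.8·cos 28° = 839.3 N.
For equilibrium along the incline, friction must balance the weight component: f = m g sin θ = 446.3 N up the slope.
The static-friction ceiling is μ_s N = 0.29 × 839.3 = 243.4 N.
|446.3| exceeds 243.4 N, so the container slips down-slope; friction is kinetic, f = μ_k N = 0.22×839.3 = 185 N.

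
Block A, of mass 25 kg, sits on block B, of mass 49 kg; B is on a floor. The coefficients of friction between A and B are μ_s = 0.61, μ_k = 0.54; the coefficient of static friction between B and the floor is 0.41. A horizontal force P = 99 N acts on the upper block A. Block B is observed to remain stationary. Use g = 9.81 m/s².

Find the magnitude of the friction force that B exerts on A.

f ≈ 99 N

The normal force B exerts on A is simply A's weight, N₁ = 245.2 N.
Maximum static friction on A from B: μ_s N₁ = 0.61×245.2 = 149.6 N.
Since P = 99 N ≤ 149.6 N, A does not slip on B; friction on A equals P = 99 N.
B experiences an equal 99 N forward from A (third law). B is in equilibrium, so the floor supplies f₂ = 99 N of static friction (limit μ_s(m_A+m_B)g = 297.6 N, not exceeded).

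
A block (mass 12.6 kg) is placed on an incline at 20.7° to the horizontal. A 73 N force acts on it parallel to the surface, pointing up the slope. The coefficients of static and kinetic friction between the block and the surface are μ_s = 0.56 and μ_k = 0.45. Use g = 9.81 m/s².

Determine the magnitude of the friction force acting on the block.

Perpendicular to the surface, N = m g cos θ = 12.6·9.81·cos 20.7° = 115.6 N.
For equilibrium along the incline the friction force must supply f = m g sin θ − P = 43.69 − 73 = -29.31 N (positive meaning up-slope).
The static-friction ceiling is μ_s N = 0.56 × 115.6 = 64.75 N.
Since |-29.31| ≤ 64.75 N, static friction is sufficient; f equals the required value, not μ_s N.

f ≈ 29.3 N (down the incline)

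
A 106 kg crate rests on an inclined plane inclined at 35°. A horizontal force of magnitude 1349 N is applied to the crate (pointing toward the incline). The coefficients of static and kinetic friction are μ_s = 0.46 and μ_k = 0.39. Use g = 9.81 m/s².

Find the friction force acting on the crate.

Normal direction: N = m g cos θ + P sin θ = 1626 N.
Along the incline, the net driving force (taking up-slope positive) is P cos θ − m g sin θ = 1105 − 596.4 = 508.6 N, so equilibrium requires friction f = -508.6 N (down-slope).
The limit of static friction is μ_s N = 747.8 N.
|f_req| = 508.6 ≤ 747.8 N → the crate is in equilibrium; friction equals the required value.

f ≈ 509 N (down the incline)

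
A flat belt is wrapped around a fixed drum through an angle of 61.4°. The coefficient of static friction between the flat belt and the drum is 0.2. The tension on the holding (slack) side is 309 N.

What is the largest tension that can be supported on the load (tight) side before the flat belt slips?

T_max ≈ 383 N

At impending slip the capstan equation gives T₂/T₁ = e^{μβ} with β in radians.
β = 61.4° × π/180 = 1.072 rad.
e^{μβ} = e^{0.2×1.072} = 1.239.
T₂ = T₁ · e^{μβ} = 309 × 1.239 = 383 N.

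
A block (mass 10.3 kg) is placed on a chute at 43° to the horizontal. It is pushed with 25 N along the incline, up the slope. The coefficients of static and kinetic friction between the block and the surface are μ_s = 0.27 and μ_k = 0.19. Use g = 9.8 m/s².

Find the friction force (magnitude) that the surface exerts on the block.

f ≈ 14 N (up the incline)

Normal force: N = m g cos θ = 10.3 × 9.8 × cos 43° = 73.82 N.
The friction needed for equilibrium is m g sin θ − P = 68.84 − 25 = 43.84 N, measured positive up-slope.
Maximum static friction available: μ_s N = 0.27 × 73.82 = 19.93 N.
Since |43.84| > 19.93 N, static friction cannot hold it; the block slides down the incline and kinetic friction applies: f = μ_k N = 0.19 × 73.82 = 14 N.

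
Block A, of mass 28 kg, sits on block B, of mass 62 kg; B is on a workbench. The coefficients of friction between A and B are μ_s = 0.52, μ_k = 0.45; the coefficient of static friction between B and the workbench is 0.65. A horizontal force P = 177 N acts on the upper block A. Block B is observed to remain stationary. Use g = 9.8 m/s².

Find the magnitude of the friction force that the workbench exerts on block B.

f ≈ 123 N

Between the blocks, N₁ = m_A g = 274.4 N.
Maximum static friction on A from B: μ_s N₁ = 0.52×274.4 = 142.7 N.
P = 177 N exceeds that limit, so A slips over B and the interface friction becomes kinetic: f₁ = μ_k N₁ = 0.45×274.4 = 123 N.
By Newton's third law B feels 123 N forward from A. With B stationary, the floor's static friction on B balances it: f₂ = 123 N (well within μ_s(m_A+m_B)g = 573.3 N).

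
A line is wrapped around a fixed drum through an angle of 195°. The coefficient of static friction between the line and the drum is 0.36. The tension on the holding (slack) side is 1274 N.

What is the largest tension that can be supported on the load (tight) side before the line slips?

At impending slip the capstan equation gives T₂/T₁ = e^{μβ} with β in radians.
β = 195° × π/180 = 3.403 rad.
e^{μβ} = e^{0.36×3.403} = 3.405.
T₂ = T₁ · e^{μβ} = 1274 × 3.405 = 4340 N.

T_max ≈ 4340 N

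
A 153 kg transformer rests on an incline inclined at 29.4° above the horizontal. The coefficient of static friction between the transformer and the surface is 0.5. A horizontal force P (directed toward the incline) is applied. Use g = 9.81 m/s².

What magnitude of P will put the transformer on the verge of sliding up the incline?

P ≈ 2220 N

At impending motion up the slope, friction acts down-slope at its limit: f = μ_s N.
Perpendicular to the incline: N = m g cos θ + P sin θ.
Along the incline: P cos θ = m g sin θ + μ_s N = m g sin θ + μ_s (m g cos θ + P sin θ).
Solving, P (cos θ − μ_s sin θ) = m g (sin θ + μ_s cos θ), so P = 153×9.81×(sin 29.4° + 0.5 cos 29.4°)/(cos 29.4° − 0.5 sin 29.4°) = 1500×0.9265/0.6258 = 2220 N.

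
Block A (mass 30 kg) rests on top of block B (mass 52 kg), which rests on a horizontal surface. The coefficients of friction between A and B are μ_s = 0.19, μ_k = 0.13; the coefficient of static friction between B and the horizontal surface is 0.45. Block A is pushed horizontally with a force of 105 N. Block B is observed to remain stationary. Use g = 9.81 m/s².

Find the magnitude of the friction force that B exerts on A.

Between the blocks, N₁ = m_A g = 294.3 N.
Maximum static friction on A from B: μ_s N₁ = 0.19×294.3 = 55.92 N.
P = 105 N exceeds that limit, so A slips over B and the interface friction becomes kinetic: f₁ = μ_k N₁ = 0.13×294.3 = 38.3 N.
By Newton's third law B feels 38.3 N forward from A. With B stationary, the floor's static friction on B balances it: f₂ = 38.3 N (well within μ_s(m_A+m_B)g = 362 N).

f ≈ 38.3 N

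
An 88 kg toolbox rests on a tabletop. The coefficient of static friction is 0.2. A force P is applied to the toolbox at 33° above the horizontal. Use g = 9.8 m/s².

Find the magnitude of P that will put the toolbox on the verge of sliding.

P ≈ 182 N

N = m g − P sin α (the pull lifts the toolbox).
At impending slip, P cos α = μ_s N = μ_s (m g − P sin α).
Solving: P (cos α + μ_s sin α) = μ_s m g → P = 0.2×862/(cos 33° + 0.2 sin 33°) = 172/0.9476 = 182 N.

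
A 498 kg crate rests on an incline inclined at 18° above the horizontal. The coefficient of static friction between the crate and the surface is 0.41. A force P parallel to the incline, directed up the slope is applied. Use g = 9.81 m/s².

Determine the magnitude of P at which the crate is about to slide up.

P ≈ 3410 N

At impending motion up the slope, friction acts down-slope at its limit: f = μ_s N.
P is parallel to the surface, so N = m g cos θ = 4650 N.
Along the incline: P = m g sin θ + μ_s N = 1510 + 0.41×4650 = 3410 N.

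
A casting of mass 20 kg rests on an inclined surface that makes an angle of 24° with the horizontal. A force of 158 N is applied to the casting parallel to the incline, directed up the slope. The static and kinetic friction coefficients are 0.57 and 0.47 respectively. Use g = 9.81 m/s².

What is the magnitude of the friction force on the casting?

Normal force: N = m g cos θ = 20 × 9.81 × cos 24° = 179.2 N.
Parallel to the incline, ΣF = 0 gives f = m g sin θ − P = 79.8 − 158 = -78.2 N (up-slope positive).
Static friction can supply at most μ_s N = 102.2 N.
Since |-78.2| ≤ 102.2 N, the casting remains in static equilibrium and friction takes exactly the required value.

f ≈ 78.2 N (down the incline)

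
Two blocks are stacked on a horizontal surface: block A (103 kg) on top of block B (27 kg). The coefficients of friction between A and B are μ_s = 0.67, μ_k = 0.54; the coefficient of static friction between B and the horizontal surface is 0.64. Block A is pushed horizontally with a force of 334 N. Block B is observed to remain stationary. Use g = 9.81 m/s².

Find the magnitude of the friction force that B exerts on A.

f ≈ 334 N

Between the blocks, N₁ = m_A g = 1010 N.
So the A–B interface can sustain at most μ_s N₁ = 677 N of static friction.
P = 334 N is within that limit, so A and B move together (both at rest); the A–B friction is simply f₁ = P = 334 N.
By Newton's third law B feels 334 N forward from A. With B stationary, the floor's static friction on B balances it: f₂ = 334 N (well within μ_s(m_A+m_B)g = 816.2 N).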